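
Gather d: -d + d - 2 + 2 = 0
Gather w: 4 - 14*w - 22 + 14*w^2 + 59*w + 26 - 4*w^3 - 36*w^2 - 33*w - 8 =-4*w^3 - 22*w^2 + 12*w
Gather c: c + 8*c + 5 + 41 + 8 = 9*c + 54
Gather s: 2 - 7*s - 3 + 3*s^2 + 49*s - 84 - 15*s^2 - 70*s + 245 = -12*s^2 - 28*s + 160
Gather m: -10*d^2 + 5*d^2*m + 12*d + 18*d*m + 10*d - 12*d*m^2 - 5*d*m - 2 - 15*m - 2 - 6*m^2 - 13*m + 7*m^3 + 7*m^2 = -10*d^2 + 22*d + 7*m^3 + m^2*(1 - 12*d) + m*(5*d^2 + 13*d - 28) - 4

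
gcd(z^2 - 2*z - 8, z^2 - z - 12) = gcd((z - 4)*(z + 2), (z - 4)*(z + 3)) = z - 4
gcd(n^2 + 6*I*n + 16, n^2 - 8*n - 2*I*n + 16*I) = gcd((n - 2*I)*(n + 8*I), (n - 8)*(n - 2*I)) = n - 2*I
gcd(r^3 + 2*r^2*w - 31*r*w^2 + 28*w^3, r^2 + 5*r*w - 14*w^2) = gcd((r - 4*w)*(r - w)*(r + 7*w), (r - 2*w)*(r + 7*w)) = r + 7*w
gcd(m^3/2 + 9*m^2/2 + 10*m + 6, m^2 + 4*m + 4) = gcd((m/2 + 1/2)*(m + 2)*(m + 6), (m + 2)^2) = m + 2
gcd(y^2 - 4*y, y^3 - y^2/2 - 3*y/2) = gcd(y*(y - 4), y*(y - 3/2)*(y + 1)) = y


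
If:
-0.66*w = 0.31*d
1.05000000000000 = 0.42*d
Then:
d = 2.50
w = -1.17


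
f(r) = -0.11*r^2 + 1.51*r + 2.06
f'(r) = 1.51 - 0.22*r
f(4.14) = 6.43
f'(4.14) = 0.60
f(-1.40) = -0.27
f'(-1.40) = 1.82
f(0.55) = 2.86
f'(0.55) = 1.39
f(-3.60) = -4.80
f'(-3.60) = 2.30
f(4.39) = 6.57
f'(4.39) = 0.54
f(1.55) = 4.14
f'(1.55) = 1.17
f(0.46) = 2.73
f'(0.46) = 1.41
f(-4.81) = -7.75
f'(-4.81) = 2.57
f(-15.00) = -45.34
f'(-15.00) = 4.81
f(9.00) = 6.74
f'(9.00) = -0.47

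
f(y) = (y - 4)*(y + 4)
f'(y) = 2*y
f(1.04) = -14.92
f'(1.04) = 2.08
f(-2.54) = -9.55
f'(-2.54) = -5.08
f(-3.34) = -4.84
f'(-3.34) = -6.68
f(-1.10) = -14.79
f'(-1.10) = -2.20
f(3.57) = -3.26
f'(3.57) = 7.14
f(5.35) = 12.62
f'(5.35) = 10.70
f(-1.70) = -13.11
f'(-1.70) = -3.40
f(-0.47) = -15.78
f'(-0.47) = -0.94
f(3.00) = -7.00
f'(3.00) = 6.00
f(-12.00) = 128.00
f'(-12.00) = -24.00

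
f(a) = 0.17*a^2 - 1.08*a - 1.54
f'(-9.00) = -4.14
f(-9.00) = 21.95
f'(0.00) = -1.08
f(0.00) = -1.54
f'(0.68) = -0.85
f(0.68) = -2.20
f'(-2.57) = -1.95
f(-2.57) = 2.36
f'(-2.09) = -1.79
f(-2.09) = 1.46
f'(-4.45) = -2.59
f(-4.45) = 6.63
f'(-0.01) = -1.08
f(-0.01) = -1.53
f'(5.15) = 0.67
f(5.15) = -2.59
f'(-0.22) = -1.15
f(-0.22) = -1.29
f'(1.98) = -0.41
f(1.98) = -3.01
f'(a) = 0.34*a - 1.08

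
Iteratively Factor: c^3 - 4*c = (c - 2)*(c^2 + 2*c) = (c - 2)*(c + 2)*(c)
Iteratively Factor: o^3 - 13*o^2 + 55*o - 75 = (o - 3)*(o^2 - 10*o + 25) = (o - 5)*(o - 3)*(o - 5)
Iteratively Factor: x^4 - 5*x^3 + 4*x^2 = (x)*(x^3 - 5*x^2 + 4*x) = x*(x - 4)*(x^2 - x) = x^2*(x - 4)*(x - 1)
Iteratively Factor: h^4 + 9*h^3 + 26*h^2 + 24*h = (h + 4)*(h^3 + 5*h^2 + 6*h) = (h + 3)*(h + 4)*(h^2 + 2*h) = (h + 2)*(h + 3)*(h + 4)*(h)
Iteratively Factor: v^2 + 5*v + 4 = (v + 4)*(v + 1)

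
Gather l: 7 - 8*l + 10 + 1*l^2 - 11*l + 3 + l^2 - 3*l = 2*l^2 - 22*l + 20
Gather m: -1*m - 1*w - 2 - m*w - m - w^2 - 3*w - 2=m*(-w - 2) - w^2 - 4*w - 4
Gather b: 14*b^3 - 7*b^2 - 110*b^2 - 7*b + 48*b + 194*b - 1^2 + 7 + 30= 14*b^3 - 117*b^2 + 235*b + 36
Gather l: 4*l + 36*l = 40*l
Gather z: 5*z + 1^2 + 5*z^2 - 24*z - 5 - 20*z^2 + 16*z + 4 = -15*z^2 - 3*z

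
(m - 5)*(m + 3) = m^2 - 2*m - 15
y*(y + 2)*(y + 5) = y^3 + 7*y^2 + 10*y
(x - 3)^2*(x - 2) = x^3 - 8*x^2 + 21*x - 18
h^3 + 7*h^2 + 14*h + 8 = (h + 1)*(h + 2)*(h + 4)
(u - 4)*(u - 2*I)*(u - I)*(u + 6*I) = u^4 - 4*u^3 + 3*I*u^3 + 16*u^2 - 12*I*u^2 - 64*u - 12*I*u + 48*I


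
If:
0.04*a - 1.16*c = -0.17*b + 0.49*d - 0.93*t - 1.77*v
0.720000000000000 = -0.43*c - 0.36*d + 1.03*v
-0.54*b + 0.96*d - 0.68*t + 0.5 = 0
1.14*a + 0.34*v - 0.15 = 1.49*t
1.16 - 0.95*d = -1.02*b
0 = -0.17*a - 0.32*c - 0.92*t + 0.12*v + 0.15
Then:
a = 0.03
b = -3.48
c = 0.64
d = -2.52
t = -0.06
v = 0.09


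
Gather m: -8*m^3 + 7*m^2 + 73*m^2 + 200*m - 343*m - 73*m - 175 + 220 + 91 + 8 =-8*m^3 + 80*m^2 - 216*m + 144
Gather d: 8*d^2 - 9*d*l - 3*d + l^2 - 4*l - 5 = 8*d^2 + d*(-9*l - 3) + l^2 - 4*l - 5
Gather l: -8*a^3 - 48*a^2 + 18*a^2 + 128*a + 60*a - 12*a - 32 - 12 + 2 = -8*a^3 - 30*a^2 + 176*a - 42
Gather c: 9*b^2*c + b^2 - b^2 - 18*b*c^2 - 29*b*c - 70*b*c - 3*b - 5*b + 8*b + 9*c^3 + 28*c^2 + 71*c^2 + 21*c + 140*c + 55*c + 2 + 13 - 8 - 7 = 9*c^3 + c^2*(99 - 18*b) + c*(9*b^2 - 99*b + 216)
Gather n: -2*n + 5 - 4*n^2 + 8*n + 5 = -4*n^2 + 6*n + 10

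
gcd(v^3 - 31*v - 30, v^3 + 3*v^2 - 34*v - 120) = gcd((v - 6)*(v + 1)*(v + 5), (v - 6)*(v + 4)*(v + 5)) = v^2 - v - 30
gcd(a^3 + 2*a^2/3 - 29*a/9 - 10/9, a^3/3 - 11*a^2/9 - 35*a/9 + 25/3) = a - 5/3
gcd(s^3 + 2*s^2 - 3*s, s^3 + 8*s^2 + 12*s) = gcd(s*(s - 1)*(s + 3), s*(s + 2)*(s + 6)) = s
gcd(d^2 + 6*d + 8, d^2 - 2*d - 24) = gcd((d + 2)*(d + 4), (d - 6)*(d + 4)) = d + 4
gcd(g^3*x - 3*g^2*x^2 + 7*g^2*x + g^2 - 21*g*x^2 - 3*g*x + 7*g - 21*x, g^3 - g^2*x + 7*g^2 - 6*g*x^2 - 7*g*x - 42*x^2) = -g^2 + 3*g*x - 7*g + 21*x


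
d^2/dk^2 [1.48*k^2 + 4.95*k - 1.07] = 2.96000000000000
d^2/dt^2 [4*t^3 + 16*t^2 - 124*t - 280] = 24*t + 32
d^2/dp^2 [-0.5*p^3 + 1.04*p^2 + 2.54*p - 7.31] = 2.08 - 3.0*p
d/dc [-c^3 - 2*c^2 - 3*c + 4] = -3*c^2 - 4*c - 3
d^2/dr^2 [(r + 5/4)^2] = 2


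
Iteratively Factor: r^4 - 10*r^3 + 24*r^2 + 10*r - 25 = (r + 1)*(r^3 - 11*r^2 + 35*r - 25) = (r - 5)*(r + 1)*(r^2 - 6*r + 5) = (r - 5)^2*(r + 1)*(r - 1)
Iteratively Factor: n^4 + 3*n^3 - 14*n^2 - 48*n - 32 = (n + 4)*(n^3 - n^2 - 10*n - 8) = (n + 2)*(n + 4)*(n^2 - 3*n - 4) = (n + 1)*(n + 2)*(n + 4)*(n - 4)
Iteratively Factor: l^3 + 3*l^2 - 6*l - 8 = (l + 4)*(l^2 - l - 2) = (l + 1)*(l + 4)*(l - 2)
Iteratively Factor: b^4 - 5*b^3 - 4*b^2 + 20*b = (b)*(b^3 - 5*b^2 - 4*b + 20) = b*(b - 5)*(b^2 - 4) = b*(b - 5)*(b + 2)*(b - 2)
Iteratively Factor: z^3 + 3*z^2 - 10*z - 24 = (z + 2)*(z^2 + z - 12) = (z - 3)*(z + 2)*(z + 4)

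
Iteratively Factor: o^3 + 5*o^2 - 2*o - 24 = (o + 4)*(o^2 + o - 6) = (o + 3)*(o + 4)*(o - 2)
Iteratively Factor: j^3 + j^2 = (j)*(j^2 + j) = j^2*(j + 1)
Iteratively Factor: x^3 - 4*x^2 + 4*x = (x - 2)*(x^2 - 2*x) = x*(x - 2)*(x - 2)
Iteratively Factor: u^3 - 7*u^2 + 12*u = (u)*(u^2 - 7*u + 12) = u*(u - 3)*(u - 4)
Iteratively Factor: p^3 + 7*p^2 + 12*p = (p)*(p^2 + 7*p + 12) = p*(p + 3)*(p + 4)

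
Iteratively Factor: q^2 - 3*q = (q)*(q - 3)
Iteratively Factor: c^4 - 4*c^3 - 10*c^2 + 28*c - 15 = (c + 3)*(c^3 - 7*c^2 + 11*c - 5) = (c - 1)*(c + 3)*(c^2 - 6*c + 5) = (c - 1)^2*(c + 3)*(c - 5)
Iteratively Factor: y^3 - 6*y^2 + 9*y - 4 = (y - 4)*(y^2 - 2*y + 1) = (y - 4)*(y - 1)*(y - 1)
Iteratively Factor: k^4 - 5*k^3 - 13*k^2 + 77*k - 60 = (k - 3)*(k^3 - 2*k^2 - 19*k + 20) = (k - 5)*(k - 3)*(k^2 + 3*k - 4) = (k - 5)*(k - 3)*(k + 4)*(k - 1)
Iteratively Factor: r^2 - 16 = (r + 4)*(r - 4)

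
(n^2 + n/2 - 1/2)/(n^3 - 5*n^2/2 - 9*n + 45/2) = (2*n^2 + n - 1)/(2*n^3 - 5*n^2 - 18*n + 45)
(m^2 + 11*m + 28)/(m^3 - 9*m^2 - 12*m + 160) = (m + 7)/(m^2 - 13*m + 40)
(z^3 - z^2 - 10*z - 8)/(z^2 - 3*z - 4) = z + 2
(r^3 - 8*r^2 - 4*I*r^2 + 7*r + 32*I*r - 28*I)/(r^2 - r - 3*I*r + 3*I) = (r^2 - r*(7 + 4*I) + 28*I)/(r - 3*I)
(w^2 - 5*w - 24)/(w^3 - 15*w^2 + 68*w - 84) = (w^2 - 5*w - 24)/(w^3 - 15*w^2 + 68*w - 84)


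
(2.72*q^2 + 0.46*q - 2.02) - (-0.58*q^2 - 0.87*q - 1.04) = 3.3*q^2 + 1.33*q - 0.98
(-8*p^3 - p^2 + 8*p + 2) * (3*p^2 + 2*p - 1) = -24*p^5 - 19*p^4 + 30*p^3 + 23*p^2 - 4*p - 2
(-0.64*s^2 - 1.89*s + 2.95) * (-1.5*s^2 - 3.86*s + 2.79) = 0.96*s^4 + 5.3054*s^3 + 1.0848*s^2 - 16.6601*s + 8.2305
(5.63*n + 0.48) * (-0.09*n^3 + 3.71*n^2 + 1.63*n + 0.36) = -0.5067*n^4 + 20.8441*n^3 + 10.9577*n^2 + 2.8092*n + 0.1728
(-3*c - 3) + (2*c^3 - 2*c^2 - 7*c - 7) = 2*c^3 - 2*c^2 - 10*c - 10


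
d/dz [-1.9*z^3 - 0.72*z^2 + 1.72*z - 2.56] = -5.7*z^2 - 1.44*z + 1.72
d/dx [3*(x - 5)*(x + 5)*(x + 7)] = 9*x^2 + 42*x - 75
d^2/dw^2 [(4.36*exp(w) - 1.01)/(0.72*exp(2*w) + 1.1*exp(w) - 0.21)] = (2.260224*exp(4*w) - 5.547456*exp(3*w) + 1.555632*exp(2*w) - 0.825788*exp(w) - 0.0410340000000001)*exp(w)/(0.373248*exp(6*w) + 1.71072*exp(5*w) + 2.287008*exp(4*w) + 0.33308*exp(3*w) - 0.667044*exp(2*w) + 0.14553*exp(w) - 0.009261)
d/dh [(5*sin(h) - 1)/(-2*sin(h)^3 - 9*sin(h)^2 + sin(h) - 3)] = (20*sin(h)^3 + 39*sin(h)^2 - 18*sin(h) - 14)*cos(h)/(2*sin(h)^3 + 9*sin(h)^2 - sin(h) + 3)^2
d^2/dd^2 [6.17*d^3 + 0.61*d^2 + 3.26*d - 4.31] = 37.02*d + 1.22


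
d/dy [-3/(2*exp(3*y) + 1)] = 18*exp(3*y)/(2*exp(3*y) + 1)^2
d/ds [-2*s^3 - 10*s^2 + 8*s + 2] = -6*s^2 - 20*s + 8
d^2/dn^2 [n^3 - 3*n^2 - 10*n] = 6*n - 6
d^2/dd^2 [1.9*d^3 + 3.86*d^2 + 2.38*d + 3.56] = 11.4*d + 7.72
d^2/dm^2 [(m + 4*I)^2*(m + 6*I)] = 6*m + 28*I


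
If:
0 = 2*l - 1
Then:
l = 1/2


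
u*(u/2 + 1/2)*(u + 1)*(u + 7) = u^4/2 + 9*u^3/2 + 15*u^2/2 + 7*u/2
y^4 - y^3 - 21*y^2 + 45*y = y*(y - 3)^2*(y + 5)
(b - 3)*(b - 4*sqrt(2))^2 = b^3 - 8*sqrt(2)*b^2 - 3*b^2 + 32*b + 24*sqrt(2)*b - 96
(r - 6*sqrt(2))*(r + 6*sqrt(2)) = r^2 - 72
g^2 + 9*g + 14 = (g + 2)*(g + 7)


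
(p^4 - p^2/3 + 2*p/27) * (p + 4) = p^5 + 4*p^4 - p^3/3 - 34*p^2/27 + 8*p/27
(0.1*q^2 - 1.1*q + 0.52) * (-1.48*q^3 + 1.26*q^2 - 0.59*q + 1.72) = -0.148*q^5 + 1.754*q^4 - 2.2146*q^3 + 1.4762*q^2 - 2.1988*q + 0.8944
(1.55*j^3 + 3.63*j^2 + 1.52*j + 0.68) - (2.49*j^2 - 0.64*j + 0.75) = 1.55*j^3 + 1.14*j^2 + 2.16*j - 0.07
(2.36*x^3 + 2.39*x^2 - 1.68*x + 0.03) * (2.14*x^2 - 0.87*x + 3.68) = 5.0504*x^5 + 3.0614*x^4 + 3.0103*x^3 + 10.321*x^2 - 6.2085*x + 0.1104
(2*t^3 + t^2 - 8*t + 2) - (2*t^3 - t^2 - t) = 2*t^2 - 7*t + 2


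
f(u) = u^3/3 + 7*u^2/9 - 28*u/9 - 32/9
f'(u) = u^2 + 14*u/9 - 28/9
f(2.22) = -2.98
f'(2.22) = 5.27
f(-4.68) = -6.13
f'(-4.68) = 11.51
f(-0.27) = -2.67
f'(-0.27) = -3.46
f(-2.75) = 3.95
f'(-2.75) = 0.17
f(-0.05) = -3.40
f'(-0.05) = -3.19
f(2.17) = -3.24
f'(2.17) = 4.97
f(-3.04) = 3.73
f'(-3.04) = 1.40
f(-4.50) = -4.18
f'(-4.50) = 10.14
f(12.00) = 647.11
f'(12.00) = 159.56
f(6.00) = 77.78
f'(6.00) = 42.22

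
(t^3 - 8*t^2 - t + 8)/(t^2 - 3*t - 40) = (t^2 - 1)/(t + 5)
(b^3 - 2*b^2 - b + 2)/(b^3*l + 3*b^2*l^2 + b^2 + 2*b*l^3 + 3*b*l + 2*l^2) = (b^3 - 2*b^2 - b + 2)/(b^3*l + 3*b^2*l^2 + b^2 + 2*b*l^3 + 3*b*l + 2*l^2)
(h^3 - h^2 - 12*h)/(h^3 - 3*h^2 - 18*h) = (h - 4)/(h - 6)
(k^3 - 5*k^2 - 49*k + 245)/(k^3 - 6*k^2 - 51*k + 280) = (k - 7)/(k - 8)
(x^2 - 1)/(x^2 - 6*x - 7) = (x - 1)/(x - 7)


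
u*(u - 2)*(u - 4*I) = u^3 - 2*u^2 - 4*I*u^2 + 8*I*u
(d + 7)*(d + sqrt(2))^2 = d^3 + 2*sqrt(2)*d^2 + 7*d^2 + 2*d + 14*sqrt(2)*d + 14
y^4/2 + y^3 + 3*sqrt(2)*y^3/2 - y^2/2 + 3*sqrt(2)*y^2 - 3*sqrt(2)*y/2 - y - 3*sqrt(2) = (y/2 + 1)*(y - 1)*(y + 1)*(y + 3*sqrt(2))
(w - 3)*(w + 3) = w^2 - 9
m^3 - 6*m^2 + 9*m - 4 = (m - 4)*(m - 1)^2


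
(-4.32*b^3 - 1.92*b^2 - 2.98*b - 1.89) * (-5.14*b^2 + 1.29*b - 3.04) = 22.2048*b^5 + 4.296*b^4 + 25.9732*b^3 + 11.7072*b^2 + 6.6211*b + 5.7456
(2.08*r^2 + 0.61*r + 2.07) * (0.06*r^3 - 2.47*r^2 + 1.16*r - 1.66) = 0.1248*r^5 - 5.101*r^4 + 1.0303*r^3 - 7.8581*r^2 + 1.3886*r - 3.4362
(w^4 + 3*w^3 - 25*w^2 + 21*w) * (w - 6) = w^5 - 3*w^4 - 43*w^3 + 171*w^2 - 126*w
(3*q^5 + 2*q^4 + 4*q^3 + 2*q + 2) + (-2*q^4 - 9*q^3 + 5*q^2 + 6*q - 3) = 3*q^5 - 5*q^3 + 5*q^2 + 8*q - 1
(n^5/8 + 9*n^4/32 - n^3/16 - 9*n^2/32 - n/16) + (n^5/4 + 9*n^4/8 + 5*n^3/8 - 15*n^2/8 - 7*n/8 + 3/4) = 3*n^5/8 + 45*n^4/32 + 9*n^3/16 - 69*n^2/32 - 15*n/16 + 3/4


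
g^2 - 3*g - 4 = (g - 4)*(g + 1)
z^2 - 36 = (z - 6)*(z + 6)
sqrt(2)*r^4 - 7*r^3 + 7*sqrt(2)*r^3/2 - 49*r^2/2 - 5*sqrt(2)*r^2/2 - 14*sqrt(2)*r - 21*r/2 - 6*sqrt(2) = (r + 3)*(r - 4*sqrt(2))*(r + sqrt(2)/2)*(sqrt(2)*r + sqrt(2)/2)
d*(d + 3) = d^2 + 3*d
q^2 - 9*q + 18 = (q - 6)*(q - 3)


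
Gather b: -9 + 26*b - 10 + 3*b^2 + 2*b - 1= 3*b^2 + 28*b - 20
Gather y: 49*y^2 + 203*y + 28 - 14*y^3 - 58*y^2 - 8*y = -14*y^3 - 9*y^2 + 195*y + 28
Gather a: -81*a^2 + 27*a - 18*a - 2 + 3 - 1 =-81*a^2 + 9*a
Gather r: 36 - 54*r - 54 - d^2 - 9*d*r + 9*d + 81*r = -d^2 + 9*d + r*(27 - 9*d) - 18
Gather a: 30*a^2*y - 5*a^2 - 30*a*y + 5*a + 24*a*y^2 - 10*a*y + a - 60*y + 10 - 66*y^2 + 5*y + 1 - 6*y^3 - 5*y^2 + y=a^2*(30*y - 5) + a*(24*y^2 - 40*y + 6) - 6*y^3 - 71*y^2 - 54*y + 11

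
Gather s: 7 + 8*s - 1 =8*s + 6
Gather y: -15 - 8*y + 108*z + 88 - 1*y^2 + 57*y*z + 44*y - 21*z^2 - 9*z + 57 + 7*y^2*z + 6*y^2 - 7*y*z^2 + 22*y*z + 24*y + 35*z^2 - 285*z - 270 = y^2*(7*z + 5) + y*(-7*z^2 + 79*z + 60) + 14*z^2 - 186*z - 140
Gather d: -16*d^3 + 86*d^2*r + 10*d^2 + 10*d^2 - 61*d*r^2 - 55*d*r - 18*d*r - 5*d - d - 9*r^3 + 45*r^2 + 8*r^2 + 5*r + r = -16*d^3 + d^2*(86*r + 20) + d*(-61*r^2 - 73*r - 6) - 9*r^3 + 53*r^2 + 6*r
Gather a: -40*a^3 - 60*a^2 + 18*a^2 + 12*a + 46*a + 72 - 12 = -40*a^3 - 42*a^2 + 58*a + 60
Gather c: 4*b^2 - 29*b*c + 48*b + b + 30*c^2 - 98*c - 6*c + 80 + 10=4*b^2 + 49*b + 30*c^2 + c*(-29*b - 104) + 90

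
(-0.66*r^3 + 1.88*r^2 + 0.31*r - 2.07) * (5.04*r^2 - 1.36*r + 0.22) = -3.3264*r^5 + 10.3728*r^4 - 1.1396*r^3 - 10.4408*r^2 + 2.8834*r - 0.4554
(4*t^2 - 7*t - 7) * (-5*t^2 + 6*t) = -20*t^4 + 59*t^3 - 7*t^2 - 42*t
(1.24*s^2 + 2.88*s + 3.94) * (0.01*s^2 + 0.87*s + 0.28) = 0.0124*s^4 + 1.1076*s^3 + 2.8922*s^2 + 4.2342*s + 1.1032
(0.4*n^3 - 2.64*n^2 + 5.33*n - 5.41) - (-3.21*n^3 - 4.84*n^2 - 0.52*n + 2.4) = 3.61*n^3 + 2.2*n^2 + 5.85*n - 7.81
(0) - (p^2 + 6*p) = -p^2 - 6*p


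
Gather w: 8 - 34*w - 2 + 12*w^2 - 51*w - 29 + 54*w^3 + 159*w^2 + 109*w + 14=54*w^3 + 171*w^2 + 24*w - 9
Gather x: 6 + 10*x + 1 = 10*x + 7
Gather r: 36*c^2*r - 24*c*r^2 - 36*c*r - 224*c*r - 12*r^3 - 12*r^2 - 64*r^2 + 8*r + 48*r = -12*r^3 + r^2*(-24*c - 76) + r*(36*c^2 - 260*c + 56)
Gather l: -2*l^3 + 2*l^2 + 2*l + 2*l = -2*l^3 + 2*l^2 + 4*l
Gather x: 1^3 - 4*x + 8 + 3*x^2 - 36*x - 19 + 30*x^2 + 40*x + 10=33*x^2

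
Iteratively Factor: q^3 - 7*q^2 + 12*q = (q - 3)*(q^2 - 4*q) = (q - 4)*(q - 3)*(q)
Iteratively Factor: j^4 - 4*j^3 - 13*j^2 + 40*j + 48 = (j + 3)*(j^3 - 7*j^2 + 8*j + 16) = (j - 4)*(j + 3)*(j^2 - 3*j - 4) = (j - 4)^2*(j + 3)*(j + 1)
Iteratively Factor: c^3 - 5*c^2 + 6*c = (c - 3)*(c^2 - 2*c) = (c - 3)*(c - 2)*(c)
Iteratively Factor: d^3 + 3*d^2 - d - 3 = (d - 1)*(d^2 + 4*d + 3) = (d - 1)*(d + 3)*(d + 1)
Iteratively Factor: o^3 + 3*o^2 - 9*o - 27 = (o - 3)*(o^2 + 6*o + 9) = (o - 3)*(o + 3)*(o + 3)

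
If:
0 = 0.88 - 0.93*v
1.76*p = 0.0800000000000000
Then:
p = 0.05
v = 0.95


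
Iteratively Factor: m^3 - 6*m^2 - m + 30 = (m - 5)*(m^2 - m - 6) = (m - 5)*(m + 2)*(m - 3)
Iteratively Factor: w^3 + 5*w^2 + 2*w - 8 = (w + 4)*(w^2 + w - 2) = (w + 2)*(w + 4)*(w - 1)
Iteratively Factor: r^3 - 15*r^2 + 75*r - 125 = (r - 5)*(r^2 - 10*r + 25) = (r - 5)^2*(r - 5)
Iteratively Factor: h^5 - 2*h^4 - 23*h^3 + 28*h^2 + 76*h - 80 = (h - 1)*(h^4 - h^3 - 24*h^2 + 4*h + 80) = (h - 2)*(h - 1)*(h^3 + h^2 - 22*h - 40) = (h - 5)*(h - 2)*(h - 1)*(h^2 + 6*h + 8) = (h - 5)*(h - 2)*(h - 1)*(h + 4)*(h + 2)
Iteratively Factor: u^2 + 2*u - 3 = (u + 3)*(u - 1)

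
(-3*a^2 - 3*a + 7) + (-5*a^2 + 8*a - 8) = -8*a^2 + 5*a - 1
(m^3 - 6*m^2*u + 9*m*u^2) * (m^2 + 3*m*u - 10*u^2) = m^5 - 3*m^4*u - 19*m^3*u^2 + 87*m^2*u^3 - 90*m*u^4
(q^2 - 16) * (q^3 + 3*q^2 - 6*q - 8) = q^5 + 3*q^4 - 22*q^3 - 56*q^2 + 96*q + 128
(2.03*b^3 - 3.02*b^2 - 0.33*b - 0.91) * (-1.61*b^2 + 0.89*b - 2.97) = -3.2683*b^5 + 6.6689*b^4 - 8.1856*b^3 + 10.1408*b^2 + 0.1702*b + 2.7027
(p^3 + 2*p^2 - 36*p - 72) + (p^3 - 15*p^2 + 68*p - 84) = 2*p^3 - 13*p^2 + 32*p - 156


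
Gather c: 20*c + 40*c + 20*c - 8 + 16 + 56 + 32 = 80*c + 96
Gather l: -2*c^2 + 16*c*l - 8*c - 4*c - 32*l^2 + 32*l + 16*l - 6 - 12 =-2*c^2 - 12*c - 32*l^2 + l*(16*c + 48) - 18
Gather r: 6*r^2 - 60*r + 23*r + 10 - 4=6*r^2 - 37*r + 6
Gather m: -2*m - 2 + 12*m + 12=10*m + 10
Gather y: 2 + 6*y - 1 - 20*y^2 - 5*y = -20*y^2 + y + 1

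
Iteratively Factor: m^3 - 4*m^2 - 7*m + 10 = (m - 1)*(m^2 - 3*m - 10) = (m - 5)*(m - 1)*(m + 2)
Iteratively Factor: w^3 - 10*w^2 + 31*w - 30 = (w - 2)*(w^2 - 8*w + 15) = (w - 3)*(w - 2)*(w - 5)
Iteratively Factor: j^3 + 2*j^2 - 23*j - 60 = (j - 5)*(j^2 + 7*j + 12) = (j - 5)*(j + 3)*(j + 4)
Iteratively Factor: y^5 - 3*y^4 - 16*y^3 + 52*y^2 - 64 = (y + 4)*(y^4 - 7*y^3 + 12*y^2 + 4*y - 16) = (y - 2)*(y + 4)*(y^3 - 5*y^2 + 2*y + 8) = (y - 2)^2*(y + 4)*(y^2 - 3*y - 4) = (y - 4)*(y - 2)^2*(y + 4)*(y + 1)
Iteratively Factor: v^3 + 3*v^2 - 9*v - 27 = (v + 3)*(v^2 - 9) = (v - 3)*(v + 3)*(v + 3)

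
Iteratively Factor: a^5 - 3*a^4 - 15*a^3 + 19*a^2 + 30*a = (a + 3)*(a^4 - 6*a^3 + 3*a^2 + 10*a) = (a - 2)*(a + 3)*(a^3 - 4*a^2 - 5*a) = a*(a - 2)*(a + 3)*(a^2 - 4*a - 5) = a*(a - 5)*(a - 2)*(a + 3)*(a + 1)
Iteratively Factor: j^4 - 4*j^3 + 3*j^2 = (j - 3)*(j^3 - j^2) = j*(j - 3)*(j^2 - j) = j*(j - 3)*(j - 1)*(j)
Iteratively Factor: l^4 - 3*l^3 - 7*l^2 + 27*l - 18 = (l - 1)*(l^3 - 2*l^2 - 9*l + 18) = (l - 3)*(l - 1)*(l^2 + l - 6) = (l - 3)*(l - 2)*(l - 1)*(l + 3)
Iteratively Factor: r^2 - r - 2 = (r + 1)*(r - 2)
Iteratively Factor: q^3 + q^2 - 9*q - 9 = (q + 3)*(q^2 - 2*q - 3) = (q - 3)*(q + 3)*(q + 1)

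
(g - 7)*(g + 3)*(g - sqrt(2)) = g^3 - 4*g^2 - sqrt(2)*g^2 - 21*g + 4*sqrt(2)*g + 21*sqrt(2)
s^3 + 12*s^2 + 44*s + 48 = (s + 2)*(s + 4)*(s + 6)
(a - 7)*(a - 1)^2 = a^3 - 9*a^2 + 15*a - 7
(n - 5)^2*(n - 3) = n^3 - 13*n^2 + 55*n - 75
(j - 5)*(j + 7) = j^2 + 2*j - 35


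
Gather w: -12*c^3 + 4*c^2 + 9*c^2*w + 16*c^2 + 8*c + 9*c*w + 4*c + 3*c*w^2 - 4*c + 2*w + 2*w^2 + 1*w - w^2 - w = -12*c^3 + 20*c^2 + 8*c + w^2*(3*c + 1) + w*(9*c^2 + 9*c + 2)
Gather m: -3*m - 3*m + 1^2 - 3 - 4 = -6*m - 6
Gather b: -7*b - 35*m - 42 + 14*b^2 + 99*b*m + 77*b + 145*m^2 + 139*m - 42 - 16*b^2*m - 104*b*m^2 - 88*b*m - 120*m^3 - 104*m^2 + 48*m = b^2*(14 - 16*m) + b*(-104*m^2 + 11*m + 70) - 120*m^3 + 41*m^2 + 152*m - 84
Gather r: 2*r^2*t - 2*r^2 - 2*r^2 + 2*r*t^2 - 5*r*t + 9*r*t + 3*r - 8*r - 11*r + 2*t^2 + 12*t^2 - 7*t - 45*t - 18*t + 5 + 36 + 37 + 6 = r^2*(2*t - 4) + r*(2*t^2 + 4*t - 16) + 14*t^2 - 70*t + 84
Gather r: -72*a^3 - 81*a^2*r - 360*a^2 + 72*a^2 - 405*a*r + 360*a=-72*a^3 - 288*a^2 + 360*a + r*(-81*a^2 - 405*a)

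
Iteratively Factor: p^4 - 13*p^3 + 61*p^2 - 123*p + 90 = (p - 3)*(p^3 - 10*p^2 + 31*p - 30) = (p - 5)*(p - 3)*(p^2 - 5*p + 6) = (p - 5)*(p - 3)^2*(p - 2)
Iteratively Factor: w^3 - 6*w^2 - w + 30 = (w - 3)*(w^2 - 3*w - 10) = (w - 3)*(w + 2)*(w - 5)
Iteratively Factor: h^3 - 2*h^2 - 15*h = (h)*(h^2 - 2*h - 15) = h*(h - 5)*(h + 3)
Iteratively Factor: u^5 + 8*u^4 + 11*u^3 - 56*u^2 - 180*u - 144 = (u + 2)*(u^4 + 6*u^3 - u^2 - 54*u - 72) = (u + 2)*(u + 3)*(u^3 + 3*u^2 - 10*u - 24) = (u - 3)*(u + 2)*(u + 3)*(u^2 + 6*u + 8) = (u - 3)*(u + 2)^2*(u + 3)*(u + 4)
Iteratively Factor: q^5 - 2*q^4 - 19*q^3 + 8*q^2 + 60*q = (q - 5)*(q^4 + 3*q^3 - 4*q^2 - 12*q) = q*(q - 5)*(q^3 + 3*q^2 - 4*q - 12) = q*(q - 5)*(q - 2)*(q^2 + 5*q + 6) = q*(q - 5)*(q - 2)*(q + 2)*(q + 3)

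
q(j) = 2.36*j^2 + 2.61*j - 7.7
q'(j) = 4.72*j + 2.61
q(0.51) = -5.76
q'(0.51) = 5.02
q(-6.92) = 87.25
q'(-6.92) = -30.05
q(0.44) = -6.09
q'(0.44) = 4.69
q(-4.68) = 31.77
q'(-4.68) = -19.48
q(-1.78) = -4.87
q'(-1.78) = -5.79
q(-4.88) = 35.77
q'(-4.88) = -20.42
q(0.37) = -6.41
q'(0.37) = 4.36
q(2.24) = 9.99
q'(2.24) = 13.18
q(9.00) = 206.95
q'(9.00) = 45.09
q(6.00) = 92.92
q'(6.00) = 30.93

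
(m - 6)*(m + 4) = m^2 - 2*m - 24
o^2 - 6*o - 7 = (o - 7)*(o + 1)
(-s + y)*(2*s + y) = -2*s^2 + s*y + y^2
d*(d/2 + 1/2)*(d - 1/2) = d^3/2 + d^2/4 - d/4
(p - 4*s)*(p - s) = p^2 - 5*p*s + 4*s^2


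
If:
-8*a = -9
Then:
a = 9/8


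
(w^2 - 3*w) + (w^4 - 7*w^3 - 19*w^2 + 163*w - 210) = w^4 - 7*w^3 - 18*w^2 + 160*w - 210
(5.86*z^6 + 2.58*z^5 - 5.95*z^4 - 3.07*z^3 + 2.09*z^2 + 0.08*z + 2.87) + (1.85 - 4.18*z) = 5.86*z^6 + 2.58*z^5 - 5.95*z^4 - 3.07*z^3 + 2.09*z^2 - 4.1*z + 4.72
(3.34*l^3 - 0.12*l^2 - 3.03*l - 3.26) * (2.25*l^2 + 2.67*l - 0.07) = 7.515*l^5 + 8.6478*l^4 - 7.3717*l^3 - 15.4167*l^2 - 8.4921*l + 0.2282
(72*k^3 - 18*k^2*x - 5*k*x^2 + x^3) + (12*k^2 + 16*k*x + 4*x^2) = 72*k^3 - 18*k^2*x + 12*k^2 - 5*k*x^2 + 16*k*x + x^3 + 4*x^2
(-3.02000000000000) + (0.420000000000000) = -2.60000000000000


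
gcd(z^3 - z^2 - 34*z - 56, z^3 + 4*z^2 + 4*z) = z + 2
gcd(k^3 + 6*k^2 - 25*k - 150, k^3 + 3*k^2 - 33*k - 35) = k - 5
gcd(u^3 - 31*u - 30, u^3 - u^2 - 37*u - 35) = u^2 + 6*u + 5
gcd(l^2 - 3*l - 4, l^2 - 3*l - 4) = l^2 - 3*l - 4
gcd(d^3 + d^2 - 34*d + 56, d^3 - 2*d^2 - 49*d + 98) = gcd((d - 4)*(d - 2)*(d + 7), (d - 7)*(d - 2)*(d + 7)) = d^2 + 5*d - 14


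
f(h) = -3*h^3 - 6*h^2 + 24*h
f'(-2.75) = -11.06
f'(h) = -9*h^2 - 12*h + 24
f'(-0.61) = 27.97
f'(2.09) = -40.39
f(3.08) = -70.65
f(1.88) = 3.98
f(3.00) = -63.00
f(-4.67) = 62.61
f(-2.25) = -50.20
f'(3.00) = -93.00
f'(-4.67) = -116.24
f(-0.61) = -16.19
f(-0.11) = -2.71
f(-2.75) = -48.98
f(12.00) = -5760.00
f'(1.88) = -30.37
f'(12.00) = -1416.00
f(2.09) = -3.44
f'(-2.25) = 5.44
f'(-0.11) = 25.21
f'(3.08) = -98.34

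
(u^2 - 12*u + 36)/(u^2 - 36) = (u - 6)/(u + 6)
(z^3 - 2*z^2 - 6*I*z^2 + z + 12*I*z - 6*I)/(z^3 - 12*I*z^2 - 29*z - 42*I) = (z^2 - 2*z + 1)/(z^2 - 6*I*z + 7)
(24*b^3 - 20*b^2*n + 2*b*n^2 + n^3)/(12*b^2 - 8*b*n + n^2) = (12*b^2 - 4*b*n - n^2)/(6*b - n)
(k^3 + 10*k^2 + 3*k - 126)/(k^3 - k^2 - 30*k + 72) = (k + 7)/(k - 4)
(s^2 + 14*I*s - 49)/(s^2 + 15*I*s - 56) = (s + 7*I)/(s + 8*I)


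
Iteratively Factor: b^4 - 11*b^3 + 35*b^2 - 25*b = (b - 1)*(b^3 - 10*b^2 + 25*b) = b*(b - 1)*(b^2 - 10*b + 25) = b*(b - 5)*(b - 1)*(b - 5)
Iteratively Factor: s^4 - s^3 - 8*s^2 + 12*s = (s - 2)*(s^3 + s^2 - 6*s) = (s - 2)*(s + 3)*(s^2 - 2*s) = (s - 2)^2*(s + 3)*(s)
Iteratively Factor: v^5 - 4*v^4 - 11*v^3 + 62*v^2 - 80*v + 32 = (v - 4)*(v^4 - 11*v^2 + 18*v - 8) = (v - 4)*(v - 1)*(v^3 + v^2 - 10*v + 8) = (v - 4)*(v - 1)^2*(v^2 + 2*v - 8) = (v - 4)*(v - 1)^2*(v + 4)*(v - 2)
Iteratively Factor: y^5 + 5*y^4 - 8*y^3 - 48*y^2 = (y + 4)*(y^4 + y^3 - 12*y^2) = y*(y + 4)*(y^3 + y^2 - 12*y) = y^2*(y + 4)*(y^2 + y - 12) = y^2*(y - 3)*(y + 4)*(y + 4)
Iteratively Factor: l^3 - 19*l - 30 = (l - 5)*(l^2 + 5*l + 6) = (l - 5)*(l + 3)*(l + 2)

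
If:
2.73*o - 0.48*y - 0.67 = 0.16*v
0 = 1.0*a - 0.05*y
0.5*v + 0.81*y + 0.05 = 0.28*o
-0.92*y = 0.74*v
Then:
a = 0.01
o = 0.26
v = -0.15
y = 0.12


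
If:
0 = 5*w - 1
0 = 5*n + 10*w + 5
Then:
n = -7/5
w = 1/5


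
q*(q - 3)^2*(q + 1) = q^4 - 5*q^3 + 3*q^2 + 9*q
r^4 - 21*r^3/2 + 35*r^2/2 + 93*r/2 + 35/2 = (r - 7)*(r - 5)*(r + 1/2)*(r + 1)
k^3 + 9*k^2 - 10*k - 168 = (k - 4)*(k + 6)*(k + 7)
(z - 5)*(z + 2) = z^2 - 3*z - 10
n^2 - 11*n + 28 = (n - 7)*(n - 4)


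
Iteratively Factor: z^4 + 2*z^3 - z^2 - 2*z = (z + 1)*(z^3 + z^2 - 2*z) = z*(z + 1)*(z^2 + z - 2) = z*(z + 1)*(z + 2)*(z - 1)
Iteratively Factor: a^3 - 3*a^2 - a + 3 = (a - 3)*(a^2 - 1) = (a - 3)*(a - 1)*(a + 1)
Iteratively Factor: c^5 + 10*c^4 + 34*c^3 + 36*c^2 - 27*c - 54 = (c + 2)*(c^4 + 8*c^3 + 18*c^2 - 27) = (c + 2)*(c + 3)*(c^3 + 5*c^2 + 3*c - 9) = (c + 2)*(c + 3)^2*(c^2 + 2*c - 3) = (c - 1)*(c + 2)*(c + 3)^2*(c + 3)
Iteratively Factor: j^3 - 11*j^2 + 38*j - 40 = (j - 5)*(j^2 - 6*j + 8) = (j - 5)*(j - 2)*(j - 4)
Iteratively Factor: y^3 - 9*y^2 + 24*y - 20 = (y - 2)*(y^2 - 7*y + 10) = (y - 5)*(y - 2)*(y - 2)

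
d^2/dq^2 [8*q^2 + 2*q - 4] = 16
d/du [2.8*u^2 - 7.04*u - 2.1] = 5.6*u - 7.04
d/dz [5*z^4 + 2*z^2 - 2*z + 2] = 20*z^3 + 4*z - 2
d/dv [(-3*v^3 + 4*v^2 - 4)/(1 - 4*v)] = (24*v^3 - 25*v^2 + 8*v - 16)/(16*v^2 - 8*v + 1)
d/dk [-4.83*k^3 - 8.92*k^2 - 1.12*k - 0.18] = -14.49*k^2 - 17.84*k - 1.12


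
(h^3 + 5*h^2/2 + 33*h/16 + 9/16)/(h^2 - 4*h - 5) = (16*h^2 + 24*h + 9)/(16*(h - 5))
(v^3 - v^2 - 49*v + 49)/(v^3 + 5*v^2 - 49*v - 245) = (v - 1)/(v + 5)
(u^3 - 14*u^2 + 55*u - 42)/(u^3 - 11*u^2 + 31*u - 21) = (u - 6)/(u - 3)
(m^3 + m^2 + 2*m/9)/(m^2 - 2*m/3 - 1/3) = m*(3*m + 2)/(3*(m - 1))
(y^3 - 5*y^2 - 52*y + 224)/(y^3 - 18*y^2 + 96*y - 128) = (y^2 + 3*y - 28)/(y^2 - 10*y + 16)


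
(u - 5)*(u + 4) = u^2 - u - 20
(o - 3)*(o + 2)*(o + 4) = o^3 + 3*o^2 - 10*o - 24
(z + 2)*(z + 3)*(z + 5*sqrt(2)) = z^3 + 5*z^2 + 5*sqrt(2)*z^2 + 6*z + 25*sqrt(2)*z + 30*sqrt(2)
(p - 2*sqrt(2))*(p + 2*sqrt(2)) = p^2 - 8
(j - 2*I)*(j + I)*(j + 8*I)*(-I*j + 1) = -I*j^4 + 8*j^3 - 3*I*j^2 + 26*j + 16*I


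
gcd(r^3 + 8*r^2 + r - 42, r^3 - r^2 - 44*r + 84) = r^2 + 5*r - 14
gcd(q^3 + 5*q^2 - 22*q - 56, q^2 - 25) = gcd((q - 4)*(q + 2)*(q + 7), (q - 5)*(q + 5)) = 1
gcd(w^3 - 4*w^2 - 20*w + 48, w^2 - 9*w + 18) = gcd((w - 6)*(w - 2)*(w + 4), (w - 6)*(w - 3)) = w - 6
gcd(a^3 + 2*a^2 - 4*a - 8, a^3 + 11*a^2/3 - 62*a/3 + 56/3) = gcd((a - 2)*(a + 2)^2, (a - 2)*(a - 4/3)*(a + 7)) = a - 2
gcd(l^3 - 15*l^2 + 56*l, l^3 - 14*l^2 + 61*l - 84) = l - 7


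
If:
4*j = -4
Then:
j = -1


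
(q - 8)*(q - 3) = q^2 - 11*q + 24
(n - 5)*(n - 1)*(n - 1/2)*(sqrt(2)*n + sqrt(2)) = sqrt(2)*n^4 - 11*sqrt(2)*n^3/2 + 3*sqrt(2)*n^2/2 + 11*sqrt(2)*n/2 - 5*sqrt(2)/2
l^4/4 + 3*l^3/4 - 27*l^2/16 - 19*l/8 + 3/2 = (l/4 + 1)*(l - 2)*(l - 1/2)*(l + 3/2)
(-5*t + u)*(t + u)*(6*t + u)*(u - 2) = -30*t^3*u + 60*t^3 - 29*t^2*u^2 + 58*t^2*u + 2*t*u^3 - 4*t*u^2 + u^4 - 2*u^3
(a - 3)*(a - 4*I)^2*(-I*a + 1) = -I*a^4 - 7*a^3 + 3*I*a^3 + 21*a^2 + 8*I*a^2 - 16*a - 24*I*a + 48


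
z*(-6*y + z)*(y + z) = -6*y^2*z - 5*y*z^2 + z^3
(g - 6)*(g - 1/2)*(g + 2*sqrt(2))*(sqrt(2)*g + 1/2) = sqrt(2)*g^4 - 13*sqrt(2)*g^3/2 + 9*g^3/2 - 117*g^2/4 + 4*sqrt(2)*g^2 - 13*sqrt(2)*g/2 + 27*g/2 + 3*sqrt(2)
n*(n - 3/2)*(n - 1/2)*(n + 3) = n^4 + n^3 - 21*n^2/4 + 9*n/4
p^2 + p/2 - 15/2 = (p - 5/2)*(p + 3)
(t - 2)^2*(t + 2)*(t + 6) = t^4 + 4*t^3 - 16*t^2 - 16*t + 48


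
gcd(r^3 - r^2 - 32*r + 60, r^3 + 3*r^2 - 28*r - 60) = r^2 + r - 30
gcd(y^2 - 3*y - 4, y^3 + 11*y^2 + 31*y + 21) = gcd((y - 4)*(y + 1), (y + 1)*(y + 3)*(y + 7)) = y + 1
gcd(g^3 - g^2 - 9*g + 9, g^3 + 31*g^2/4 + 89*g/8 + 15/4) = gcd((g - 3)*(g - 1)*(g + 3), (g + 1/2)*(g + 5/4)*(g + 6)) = 1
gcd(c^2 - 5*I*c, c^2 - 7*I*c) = c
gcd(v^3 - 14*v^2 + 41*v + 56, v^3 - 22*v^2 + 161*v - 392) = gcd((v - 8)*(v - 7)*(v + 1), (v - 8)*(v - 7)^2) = v^2 - 15*v + 56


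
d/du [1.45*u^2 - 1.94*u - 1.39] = 2.9*u - 1.94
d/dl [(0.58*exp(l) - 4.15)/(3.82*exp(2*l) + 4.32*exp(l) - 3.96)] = (-2.2156*exp(2*l) + 31.706*exp(l) + 15.6312)*exp(l)/(14.5924*exp(4*l) + 33.0048*exp(3*l) - 11.592*exp(2*l) - 34.2144*exp(l) + 15.6816)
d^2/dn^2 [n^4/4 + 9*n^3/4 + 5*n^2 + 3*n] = 3*n^2 + 27*n/2 + 10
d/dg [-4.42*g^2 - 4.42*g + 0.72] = -8.84*g - 4.42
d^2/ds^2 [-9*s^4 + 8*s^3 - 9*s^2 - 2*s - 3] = -108*s^2 + 48*s - 18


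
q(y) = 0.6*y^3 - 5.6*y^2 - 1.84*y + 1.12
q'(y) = 1.8*y^2 - 11.2*y - 1.84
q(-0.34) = 1.07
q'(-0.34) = 2.18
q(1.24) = -8.63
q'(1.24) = -12.96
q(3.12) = -40.91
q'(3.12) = -19.26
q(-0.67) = -0.34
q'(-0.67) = 6.47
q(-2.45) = -36.81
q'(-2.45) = 36.40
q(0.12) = 0.82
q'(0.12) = -3.16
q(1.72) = -15.56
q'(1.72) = -15.78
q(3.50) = -48.20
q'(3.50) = -18.99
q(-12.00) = -1820.00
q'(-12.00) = 391.76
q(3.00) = -38.60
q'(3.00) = -19.24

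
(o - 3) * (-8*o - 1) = -8*o^2 + 23*o + 3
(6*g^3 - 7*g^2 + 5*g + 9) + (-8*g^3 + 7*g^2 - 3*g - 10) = -2*g^3 + 2*g - 1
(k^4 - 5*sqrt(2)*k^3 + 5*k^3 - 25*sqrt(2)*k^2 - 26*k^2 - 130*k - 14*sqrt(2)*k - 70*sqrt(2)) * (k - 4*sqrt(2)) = k^5 - 9*sqrt(2)*k^4 + 5*k^4 - 45*sqrt(2)*k^3 + 14*k^3 + 70*k^2 + 90*sqrt(2)*k^2 + 112*k + 450*sqrt(2)*k + 560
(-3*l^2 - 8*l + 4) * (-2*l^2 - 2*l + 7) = 6*l^4 + 22*l^3 - 13*l^2 - 64*l + 28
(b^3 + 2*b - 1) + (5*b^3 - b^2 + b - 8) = 6*b^3 - b^2 + 3*b - 9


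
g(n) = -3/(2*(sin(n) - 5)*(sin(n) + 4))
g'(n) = 3*cos(n)/(2*(sin(n) - 5)*(sin(n) + 4)^2) + 3*cos(n)/(2*(sin(n) - 5)^2*(sin(n) + 4))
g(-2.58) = 0.08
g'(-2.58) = 0.01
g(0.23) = 0.07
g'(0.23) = -0.00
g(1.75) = 0.07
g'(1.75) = -0.00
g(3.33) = 0.08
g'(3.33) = 0.01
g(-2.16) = 0.08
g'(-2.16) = 0.01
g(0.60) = 0.07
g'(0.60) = 0.00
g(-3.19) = 0.07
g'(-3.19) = 0.00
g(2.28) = 0.07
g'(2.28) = -0.00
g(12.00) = 0.08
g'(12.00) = -0.00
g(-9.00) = 0.08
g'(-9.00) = 0.01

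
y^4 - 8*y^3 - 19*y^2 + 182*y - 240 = (y - 8)*(y - 3)*(y - 2)*(y + 5)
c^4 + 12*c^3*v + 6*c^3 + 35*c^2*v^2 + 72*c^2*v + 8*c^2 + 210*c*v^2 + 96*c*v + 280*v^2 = (c + 2)*(c + 4)*(c + 5*v)*(c + 7*v)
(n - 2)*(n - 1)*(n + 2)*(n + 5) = n^4 + 4*n^3 - 9*n^2 - 16*n + 20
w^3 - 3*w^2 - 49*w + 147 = (w - 7)*(w - 3)*(w + 7)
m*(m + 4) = m^2 + 4*m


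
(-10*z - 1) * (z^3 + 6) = -10*z^4 - z^3 - 60*z - 6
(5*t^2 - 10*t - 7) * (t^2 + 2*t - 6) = 5*t^4 - 57*t^2 + 46*t + 42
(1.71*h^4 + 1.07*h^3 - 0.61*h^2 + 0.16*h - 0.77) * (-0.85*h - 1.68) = -1.4535*h^5 - 3.7823*h^4 - 1.2791*h^3 + 0.8888*h^2 + 0.3857*h + 1.2936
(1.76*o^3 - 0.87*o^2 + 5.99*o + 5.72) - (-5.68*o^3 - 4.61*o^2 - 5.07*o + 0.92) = 7.44*o^3 + 3.74*o^2 + 11.06*o + 4.8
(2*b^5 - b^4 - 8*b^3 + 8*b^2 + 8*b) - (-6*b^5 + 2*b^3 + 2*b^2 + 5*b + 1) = 8*b^5 - b^4 - 10*b^3 + 6*b^2 + 3*b - 1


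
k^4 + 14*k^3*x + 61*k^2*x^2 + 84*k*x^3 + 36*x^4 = (k + x)^2*(k + 6*x)^2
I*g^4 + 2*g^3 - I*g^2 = g^2*(g - I)*(I*g + 1)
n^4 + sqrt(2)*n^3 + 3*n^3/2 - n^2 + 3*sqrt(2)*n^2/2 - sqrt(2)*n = n*(n - 1/2)*(n + 2)*(n + sqrt(2))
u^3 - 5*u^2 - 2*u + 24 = (u - 4)*(u - 3)*(u + 2)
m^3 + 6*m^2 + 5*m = m*(m + 1)*(m + 5)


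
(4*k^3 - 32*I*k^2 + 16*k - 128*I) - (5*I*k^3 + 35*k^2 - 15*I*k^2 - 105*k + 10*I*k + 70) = 4*k^3 - 5*I*k^3 - 35*k^2 - 17*I*k^2 + 121*k - 10*I*k - 70 - 128*I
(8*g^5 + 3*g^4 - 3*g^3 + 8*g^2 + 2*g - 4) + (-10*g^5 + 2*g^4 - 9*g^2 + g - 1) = -2*g^5 + 5*g^4 - 3*g^3 - g^2 + 3*g - 5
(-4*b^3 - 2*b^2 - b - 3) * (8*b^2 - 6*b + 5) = -32*b^5 + 8*b^4 - 16*b^3 - 28*b^2 + 13*b - 15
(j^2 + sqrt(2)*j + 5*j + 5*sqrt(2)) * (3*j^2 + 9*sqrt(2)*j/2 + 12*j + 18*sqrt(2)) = 3*j^4 + 15*sqrt(2)*j^3/2 + 27*j^3 + 69*j^2 + 135*sqrt(2)*j^2/2 + 81*j + 150*sqrt(2)*j + 180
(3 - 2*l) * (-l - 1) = 2*l^2 - l - 3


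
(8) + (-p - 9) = -p - 1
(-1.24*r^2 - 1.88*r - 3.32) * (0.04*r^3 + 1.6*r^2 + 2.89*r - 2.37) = -0.0496*r^5 - 2.0592*r^4 - 6.7244*r^3 - 7.8064*r^2 - 5.1392*r + 7.8684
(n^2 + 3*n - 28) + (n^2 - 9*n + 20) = 2*n^2 - 6*n - 8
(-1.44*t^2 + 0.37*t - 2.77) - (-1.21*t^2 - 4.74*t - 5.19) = -0.23*t^2 + 5.11*t + 2.42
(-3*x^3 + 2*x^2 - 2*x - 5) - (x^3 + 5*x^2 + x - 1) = -4*x^3 - 3*x^2 - 3*x - 4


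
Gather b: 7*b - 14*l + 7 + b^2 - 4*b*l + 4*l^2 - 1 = b^2 + b*(7 - 4*l) + 4*l^2 - 14*l + 6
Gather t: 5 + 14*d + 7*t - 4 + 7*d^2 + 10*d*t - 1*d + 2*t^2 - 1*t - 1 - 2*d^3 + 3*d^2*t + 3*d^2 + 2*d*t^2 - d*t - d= -2*d^3 + 10*d^2 + 12*d + t^2*(2*d + 2) + t*(3*d^2 + 9*d + 6)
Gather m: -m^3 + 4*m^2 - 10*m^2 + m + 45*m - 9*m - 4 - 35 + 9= -m^3 - 6*m^2 + 37*m - 30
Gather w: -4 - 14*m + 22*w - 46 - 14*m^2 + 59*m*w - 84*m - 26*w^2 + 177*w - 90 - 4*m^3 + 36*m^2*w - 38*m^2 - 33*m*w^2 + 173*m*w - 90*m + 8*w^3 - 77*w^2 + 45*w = -4*m^3 - 52*m^2 - 188*m + 8*w^3 + w^2*(-33*m - 103) + w*(36*m^2 + 232*m + 244) - 140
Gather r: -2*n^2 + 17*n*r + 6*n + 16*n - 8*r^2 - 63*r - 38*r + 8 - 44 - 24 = -2*n^2 + 22*n - 8*r^2 + r*(17*n - 101) - 60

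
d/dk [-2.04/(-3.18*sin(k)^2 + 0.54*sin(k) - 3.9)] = (1.1016 - 12.9744*sin(k))*cos(k)/(3.18*sin(k)^2 - 0.54*sin(k) + 3.9)^2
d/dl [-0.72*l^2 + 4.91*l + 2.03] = 4.91 - 1.44*l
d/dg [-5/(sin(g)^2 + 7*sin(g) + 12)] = 5*(2*sin(g) + 7)*cos(g)/(sin(g)^2 + 7*sin(g) + 12)^2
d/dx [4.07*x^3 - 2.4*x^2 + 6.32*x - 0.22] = 12.21*x^2 - 4.8*x + 6.32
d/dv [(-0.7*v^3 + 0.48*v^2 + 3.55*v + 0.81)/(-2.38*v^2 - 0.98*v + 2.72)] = (1.666*v^4 + 1.372*v^3 + 2.2666*v^2 + 6.4668*v + 10.4498)/(5.6644*v^4 + 4.6648*v^3 - 11.9868*v^2 - 5.3312*v + 7.3984)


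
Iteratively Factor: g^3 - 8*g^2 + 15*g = (g - 5)*(g^2 - 3*g) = g*(g - 5)*(g - 3)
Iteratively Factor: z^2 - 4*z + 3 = (z - 1)*(z - 3)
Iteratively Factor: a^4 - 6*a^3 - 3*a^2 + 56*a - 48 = (a - 4)*(a^3 - 2*a^2 - 11*a + 12) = (a - 4)*(a + 3)*(a^2 - 5*a + 4) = (a - 4)^2*(a + 3)*(a - 1)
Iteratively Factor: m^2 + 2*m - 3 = (m + 3)*(m - 1)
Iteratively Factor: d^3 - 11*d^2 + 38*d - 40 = (d - 2)*(d^2 - 9*d + 20) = (d - 4)*(d - 2)*(d - 5)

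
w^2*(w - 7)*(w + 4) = w^4 - 3*w^3 - 28*w^2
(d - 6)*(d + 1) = d^2 - 5*d - 6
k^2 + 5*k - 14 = (k - 2)*(k + 7)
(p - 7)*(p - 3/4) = p^2 - 31*p/4 + 21/4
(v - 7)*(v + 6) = v^2 - v - 42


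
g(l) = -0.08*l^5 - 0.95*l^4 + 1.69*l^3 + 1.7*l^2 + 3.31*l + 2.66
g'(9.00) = -4950.02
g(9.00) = -9554.71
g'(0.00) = 3.31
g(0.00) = 2.66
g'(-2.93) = 102.98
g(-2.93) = -87.69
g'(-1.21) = 12.49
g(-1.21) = -3.68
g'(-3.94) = 204.65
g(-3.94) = -240.33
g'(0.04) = 3.45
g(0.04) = 2.80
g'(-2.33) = 59.19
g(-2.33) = -39.71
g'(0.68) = 6.69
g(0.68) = 6.01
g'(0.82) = 7.23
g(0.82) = 6.99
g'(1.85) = -1.79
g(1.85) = 12.44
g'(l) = -0.4*l^4 - 3.8*l^3 + 5.07*l^2 + 3.4*l + 3.31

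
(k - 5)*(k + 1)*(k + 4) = k^3 - 21*k - 20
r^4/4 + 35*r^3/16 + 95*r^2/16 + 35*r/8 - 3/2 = (r/4 + 1)*(r - 1/4)*(r + 2)*(r + 3)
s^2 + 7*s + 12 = (s + 3)*(s + 4)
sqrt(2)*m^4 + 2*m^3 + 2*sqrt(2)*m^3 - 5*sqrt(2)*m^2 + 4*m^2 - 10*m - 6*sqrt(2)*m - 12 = (m - 2)*(m + 3)*(m + sqrt(2))*(sqrt(2)*m + sqrt(2))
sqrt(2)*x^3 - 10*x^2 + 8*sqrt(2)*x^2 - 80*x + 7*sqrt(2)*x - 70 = (x + 7)*(x - 5*sqrt(2))*(sqrt(2)*x + sqrt(2))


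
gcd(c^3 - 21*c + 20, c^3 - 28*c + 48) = c - 4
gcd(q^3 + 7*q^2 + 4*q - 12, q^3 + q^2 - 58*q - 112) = q + 2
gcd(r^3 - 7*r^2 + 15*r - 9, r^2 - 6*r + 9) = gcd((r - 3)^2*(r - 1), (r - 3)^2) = r^2 - 6*r + 9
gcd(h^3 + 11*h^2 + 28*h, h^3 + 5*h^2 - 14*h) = h^2 + 7*h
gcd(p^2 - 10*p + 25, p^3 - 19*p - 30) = p - 5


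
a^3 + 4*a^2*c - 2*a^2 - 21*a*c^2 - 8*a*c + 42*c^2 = (a - 2)*(a - 3*c)*(a + 7*c)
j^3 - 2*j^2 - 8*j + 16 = (j - 2)*(j - 2*sqrt(2))*(j + 2*sqrt(2))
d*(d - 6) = d^2 - 6*d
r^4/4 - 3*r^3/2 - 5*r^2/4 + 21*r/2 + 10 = (r/4 + 1/2)*(r - 5)*(r - 4)*(r + 1)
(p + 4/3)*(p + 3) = p^2 + 13*p/3 + 4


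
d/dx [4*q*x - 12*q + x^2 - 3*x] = 4*q + 2*x - 3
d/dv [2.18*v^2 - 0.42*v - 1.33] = 4.36*v - 0.42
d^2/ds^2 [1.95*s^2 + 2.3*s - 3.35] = 3.90000000000000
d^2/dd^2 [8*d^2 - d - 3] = 16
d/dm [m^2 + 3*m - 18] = 2*m + 3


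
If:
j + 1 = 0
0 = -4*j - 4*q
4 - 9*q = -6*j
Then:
No Solution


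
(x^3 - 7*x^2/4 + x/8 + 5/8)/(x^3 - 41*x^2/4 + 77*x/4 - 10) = (x + 1/2)/(x - 8)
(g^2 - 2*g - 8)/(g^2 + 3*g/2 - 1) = 2*(g - 4)/(2*g - 1)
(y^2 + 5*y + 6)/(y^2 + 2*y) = (y + 3)/y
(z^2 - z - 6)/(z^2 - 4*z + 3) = (z + 2)/(z - 1)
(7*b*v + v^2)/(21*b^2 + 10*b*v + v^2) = v/(3*b + v)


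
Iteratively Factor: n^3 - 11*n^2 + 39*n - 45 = (n - 3)*(n^2 - 8*n + 15) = (n - 5)*(n - 3)*(n - 3)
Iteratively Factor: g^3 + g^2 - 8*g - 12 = (g + 2)*(g^2 - g - 6) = (g - 3)*(g + 2)*(g + 2)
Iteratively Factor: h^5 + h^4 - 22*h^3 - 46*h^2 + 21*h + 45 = (h + 1)*(h^4 - 22*h^2 - 24*h + 45) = (h + 1)*(h + 3)*(h^3 - 3*h^2 - 13*h + 15) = (h - 1)*(h + 1)*(h + 3)*(h^2 - 2*h - 15) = (h - 5)*(h - 1)*(h + 1)*(h + 3)*(h + 3)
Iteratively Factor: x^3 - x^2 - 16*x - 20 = (x - 5)*(x^2 + 4*x + 4) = (x - 5)*(x + 2)*(x + 2)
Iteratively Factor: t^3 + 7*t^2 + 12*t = (t + 4)*(t^2 + 3*t) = (t + 3)*(t + 4)*(t)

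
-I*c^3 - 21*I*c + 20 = (c - 5*I)*(c + 4*I)*(-I*c + 1)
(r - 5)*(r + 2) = r^2 - 3*r - 10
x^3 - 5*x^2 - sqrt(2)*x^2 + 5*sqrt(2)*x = x*(x - 5)*(x - sqrt(2))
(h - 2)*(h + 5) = h^2 + 3*h - 10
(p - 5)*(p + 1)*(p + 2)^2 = p^4 - 17*p^2 - 36*p - 20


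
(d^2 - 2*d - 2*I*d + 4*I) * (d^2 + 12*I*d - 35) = d^4 - 2*d^3 + 10*I*d^3 - 11*d^2 - 20*I*d^2 + 22*d + 70*I*d - 140*I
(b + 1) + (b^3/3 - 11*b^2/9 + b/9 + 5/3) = b^3/3 - 11*b^2/9 + 10*b/9 + 8/3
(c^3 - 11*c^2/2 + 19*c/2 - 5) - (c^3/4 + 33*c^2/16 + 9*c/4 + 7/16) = 3*c^3/4 - 121*c^2/16 + 29*c/4 - 87/16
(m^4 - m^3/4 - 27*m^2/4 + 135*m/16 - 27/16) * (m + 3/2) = m^5 + 5*m^4/4 - 57*m^3/8 - 27*m^2/16 + 351*m/32 - 81/32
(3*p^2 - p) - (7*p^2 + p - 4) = -4*p^2 - 2*p + 4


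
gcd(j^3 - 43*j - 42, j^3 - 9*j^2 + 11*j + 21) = j^2 - 6*j - 7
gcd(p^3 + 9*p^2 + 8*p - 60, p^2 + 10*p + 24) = p + 6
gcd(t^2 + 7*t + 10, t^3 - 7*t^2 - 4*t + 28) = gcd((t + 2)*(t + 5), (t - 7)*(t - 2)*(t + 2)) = t + 2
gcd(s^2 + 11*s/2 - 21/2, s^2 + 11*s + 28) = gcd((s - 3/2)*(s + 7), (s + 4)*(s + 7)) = s + 7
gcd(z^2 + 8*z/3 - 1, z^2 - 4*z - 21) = z + 3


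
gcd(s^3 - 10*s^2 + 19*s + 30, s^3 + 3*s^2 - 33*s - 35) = s^2 - 4*s - 5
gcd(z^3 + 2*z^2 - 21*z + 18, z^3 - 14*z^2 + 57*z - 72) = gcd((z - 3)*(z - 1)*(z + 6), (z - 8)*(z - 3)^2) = z - 3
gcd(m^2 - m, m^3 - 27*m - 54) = 1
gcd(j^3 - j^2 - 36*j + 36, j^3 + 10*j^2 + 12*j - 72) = j + 6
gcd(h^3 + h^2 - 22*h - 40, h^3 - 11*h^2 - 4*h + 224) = h + 4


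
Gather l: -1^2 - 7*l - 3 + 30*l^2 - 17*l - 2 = 30*l^2 - 24*l - 6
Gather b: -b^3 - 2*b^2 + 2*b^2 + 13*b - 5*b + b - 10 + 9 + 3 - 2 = -b^3 + 9*b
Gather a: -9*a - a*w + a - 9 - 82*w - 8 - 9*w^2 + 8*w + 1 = a*(-w - 8) - 9*w^2 - 74*w - 16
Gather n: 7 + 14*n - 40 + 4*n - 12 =18*n - 45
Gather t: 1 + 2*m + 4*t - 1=2*m + 4*t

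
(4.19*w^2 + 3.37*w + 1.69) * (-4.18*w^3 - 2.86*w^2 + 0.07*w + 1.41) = -17.5142*w^5 - 26.07*w^4 - 16.4091*w^3 + 1.3104*w^2 + 4.87*w + 2.3829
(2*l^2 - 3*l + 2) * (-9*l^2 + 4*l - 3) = -18*l^4 + 35*l^3 - 36*l^2 + 17*l - 6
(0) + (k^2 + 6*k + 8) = k^2 + 6*k + 8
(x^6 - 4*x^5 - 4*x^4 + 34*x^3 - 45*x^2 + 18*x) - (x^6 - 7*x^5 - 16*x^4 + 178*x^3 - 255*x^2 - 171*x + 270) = 3*x^5 + 12*x^4 - 144*x^3 + 210*x^2 + 189*x - 270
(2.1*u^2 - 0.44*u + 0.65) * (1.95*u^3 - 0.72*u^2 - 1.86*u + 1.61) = 4.095*u^5 - 2.37*u^4 - 2.3217*u^3 + 3.7314*u^2 - 1.9174*u + 1.0465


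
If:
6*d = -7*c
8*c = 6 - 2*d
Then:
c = 18/17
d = -21/17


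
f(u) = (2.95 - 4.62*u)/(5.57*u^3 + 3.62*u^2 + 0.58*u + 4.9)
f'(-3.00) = -0.12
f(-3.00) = -0.15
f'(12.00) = 0.00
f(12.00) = -0.01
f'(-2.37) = -0.33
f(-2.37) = -0.28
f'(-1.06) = -33.72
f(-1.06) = 4.57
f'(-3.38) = -0.08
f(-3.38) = -0.11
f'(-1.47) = -6.69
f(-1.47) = -1.67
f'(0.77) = -0.36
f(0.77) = -0.06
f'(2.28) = 0.04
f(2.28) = -0.08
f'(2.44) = 0.04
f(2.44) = -0.08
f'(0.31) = -1.04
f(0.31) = 0.27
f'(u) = (2.95 - 4.62*u)*(-16.71*u^2 - 7.24*u - 0.58)/(5.57*u^3 + 3.62*u^2 + 0.58*u + 4.9)^2 - 4.62/(5.57*u^3 + 3.62*u^2 + 0.58*u + 4.9)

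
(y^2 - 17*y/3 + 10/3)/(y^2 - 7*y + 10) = (y - 2/3)/(y - 2)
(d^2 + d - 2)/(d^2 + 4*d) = (d^2 + d - 2)/(d*(d + 4))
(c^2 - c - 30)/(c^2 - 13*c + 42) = (c + 5)/(c - 7)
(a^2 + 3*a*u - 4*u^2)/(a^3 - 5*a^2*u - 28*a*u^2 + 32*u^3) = 1/(a - 8*u)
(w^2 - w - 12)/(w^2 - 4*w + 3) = (w^2 - w - 12)/(w^2 - 4*w + 3)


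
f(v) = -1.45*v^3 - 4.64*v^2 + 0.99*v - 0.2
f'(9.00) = -434.88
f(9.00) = -1424.18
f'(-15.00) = -838.56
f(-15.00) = 3834.70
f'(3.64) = -90.42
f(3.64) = -128.01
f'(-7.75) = -188.36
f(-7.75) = 388.39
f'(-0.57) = 4.87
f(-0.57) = -2.00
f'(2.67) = -54.80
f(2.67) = -58.23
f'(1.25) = -17.41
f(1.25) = -9.04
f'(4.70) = -138.72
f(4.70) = -248.59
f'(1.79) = -29.56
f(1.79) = -21.61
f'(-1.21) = 5.85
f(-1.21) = -5.62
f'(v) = -4.35*v^2 - 9.28*v + 0.99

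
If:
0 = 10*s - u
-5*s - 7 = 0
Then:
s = -7/5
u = -14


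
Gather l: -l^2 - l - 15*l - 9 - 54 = -l^2 - 16*l - 63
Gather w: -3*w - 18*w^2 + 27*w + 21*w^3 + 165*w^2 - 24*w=21*w^3 + 147*w^2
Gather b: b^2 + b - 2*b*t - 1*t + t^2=b^2 + b*(1 - 2*t) + t^2 - t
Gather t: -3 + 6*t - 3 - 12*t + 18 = 12 - 6*t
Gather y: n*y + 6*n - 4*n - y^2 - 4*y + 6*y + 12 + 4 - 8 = 2*n - y^2 + y*(n + 2) + 8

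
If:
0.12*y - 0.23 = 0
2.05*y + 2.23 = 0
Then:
No Solution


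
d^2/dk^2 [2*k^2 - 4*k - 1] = 4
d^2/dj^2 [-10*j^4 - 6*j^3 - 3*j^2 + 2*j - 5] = -120*j^2 - 36*j - 6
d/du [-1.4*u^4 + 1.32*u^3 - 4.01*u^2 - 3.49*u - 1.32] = -5.6*u^3 + 3.96*u^2 - 8.02*u - 3.49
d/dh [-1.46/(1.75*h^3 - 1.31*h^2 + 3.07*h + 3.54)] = (7.665*h^2 - 3.8252*h + 4.4822)/(1.75*h^3 - 1.31*h^2 + 3.07*h + 3.54)^2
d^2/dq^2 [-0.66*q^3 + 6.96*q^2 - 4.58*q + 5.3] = 13.92 - 3.96*q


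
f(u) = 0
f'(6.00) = 0.00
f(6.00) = 0.00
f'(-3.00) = 0.00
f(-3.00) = 0.00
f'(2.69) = 0.00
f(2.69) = 0.00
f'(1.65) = 0.00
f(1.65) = 0.00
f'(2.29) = 0.00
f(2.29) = 0.00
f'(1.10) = 0.00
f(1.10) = 0.00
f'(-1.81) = 0.00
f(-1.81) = 0.00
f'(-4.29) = 0.00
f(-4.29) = 0.00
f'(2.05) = 0.00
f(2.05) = 0.00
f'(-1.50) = 0.00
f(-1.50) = 0.00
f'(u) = 0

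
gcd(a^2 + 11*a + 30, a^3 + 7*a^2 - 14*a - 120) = a^2 + 11*a + 30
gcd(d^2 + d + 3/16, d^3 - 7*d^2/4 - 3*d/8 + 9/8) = d + 3/4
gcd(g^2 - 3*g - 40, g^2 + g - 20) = g + 5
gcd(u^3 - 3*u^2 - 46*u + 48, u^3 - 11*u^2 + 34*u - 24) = u - 1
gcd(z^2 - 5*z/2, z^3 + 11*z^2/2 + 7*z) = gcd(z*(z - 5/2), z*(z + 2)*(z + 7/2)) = z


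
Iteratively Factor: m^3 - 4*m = (m - 2)*(m^2 + 2*m) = (m - 2)*(m + 2)*(m)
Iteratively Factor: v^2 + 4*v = (v)*(v + 4)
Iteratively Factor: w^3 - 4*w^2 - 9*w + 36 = (w - 3)*(w^2 - w - 12) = (w - 4)*(w - 3)*(w + 3)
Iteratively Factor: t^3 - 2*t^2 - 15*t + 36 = (t - 3)*(t^2 + t - 12) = (t - 3)*(t + 4)*(t - 3)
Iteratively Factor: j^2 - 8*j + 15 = (j - 3)*(j - 5)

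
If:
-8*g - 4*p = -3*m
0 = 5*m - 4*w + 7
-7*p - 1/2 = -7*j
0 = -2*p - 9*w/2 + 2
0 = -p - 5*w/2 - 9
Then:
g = -2321/40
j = 1275/14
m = -167/5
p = 91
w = -40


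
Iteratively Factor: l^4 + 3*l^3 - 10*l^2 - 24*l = (l + 2)*(l^3 + l^2 - 12*l) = l*(l + 2)*(l^2 + l - 12) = l*(l + 2)*(l + 4)*(l - 3)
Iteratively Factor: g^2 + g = (g + 1)*(g)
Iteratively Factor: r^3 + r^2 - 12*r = (r)*(r^2 + r - 12) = r*(r - 3)*(r + 4)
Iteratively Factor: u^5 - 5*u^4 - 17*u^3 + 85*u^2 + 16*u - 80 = (u + 1)*(u^4 - 6*u^3 - 11*u^2 + 96*u - 80) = (u - 4)*(u + 1)*(u^3 - 2*u^2 - 19*u + 20) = (u - 4)*(u + 1)*(u + 4)*(u^2 - 6*u + 5) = (u - 4)*(u - 1)*(u + 1)*(u + 4)*(u - 5)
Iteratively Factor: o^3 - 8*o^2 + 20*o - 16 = (o - 2)*(o^2 - 6*o + 8) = (o - 4)*(o - 2)*(o - 2)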